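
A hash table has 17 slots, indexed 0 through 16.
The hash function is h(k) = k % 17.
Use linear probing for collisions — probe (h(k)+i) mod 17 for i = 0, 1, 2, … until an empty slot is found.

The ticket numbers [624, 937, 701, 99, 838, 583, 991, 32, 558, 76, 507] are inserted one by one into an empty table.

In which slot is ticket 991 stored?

624 hashes to 12; slot 12 is free => place at 12.
937 hashes to 2; slot 2 is free => place at 2.
701 hashes to 4; slot 4 is free => place at 4.
99 hashes to 14; slot 14 is free => place at 14.
838 hashes to 5; slot 5 is free => place at 5.
583 hashes to 5; 5 taken => place at 6.
991 hashes to 5; 5,6 taken => place at 7.
32 hashes to 15; slot 15 is free => place at 15.
558 hashes to 14; 14,15 taken => place at 16.
76 hashes to 8; slot 8 is free => place at 8.
507 hashes to 14; 14,15,16 taken => place at 0.
Table: [507, —, 937, —, 701, 838, 583, 991, 76, —, —, —, 624, —, 99, 32, 558]

7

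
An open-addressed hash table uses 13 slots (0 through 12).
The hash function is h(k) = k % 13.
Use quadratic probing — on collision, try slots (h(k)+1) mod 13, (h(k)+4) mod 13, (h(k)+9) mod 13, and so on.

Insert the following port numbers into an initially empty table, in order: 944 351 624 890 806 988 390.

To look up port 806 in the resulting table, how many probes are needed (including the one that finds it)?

944 hashes to 8; slot 8 is free -> place at 8.
351 hashes to 0; slot 0 is free -> place at 0.
624 hashes to 0; 0 taken -> place at 1.
890 hashes to 6; slot 6 is free -> place at 6.
806 hashes to 0; 0,1 taken -> place at 4.
988 hashes to 0; 0,1,4 taken -> place at 9.
390 hashes to 0; 0,1,4,9 taken -> place at 3.
Table: [351, 624, ., 390, 806, ., 890, ., 944, 988, ., ., .]
Lookup 806: h=0, probe 0,1,4 → found at 4.

3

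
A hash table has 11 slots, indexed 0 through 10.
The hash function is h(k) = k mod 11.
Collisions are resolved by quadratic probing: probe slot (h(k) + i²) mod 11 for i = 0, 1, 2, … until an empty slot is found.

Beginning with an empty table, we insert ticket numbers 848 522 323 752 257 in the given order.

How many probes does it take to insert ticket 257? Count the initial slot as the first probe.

Insert 848: h=1, slot 1 empty => index 1.
Insert 522: h=5, slot 5 empty => index 5.
Insert 323: h=4, slot 4 empty => index 4.
Insert 752: h=4, slots 4,5 occupied => index 8.
Insert 257: h=4, slots 4,5,8 occupied => index 2.
Table: [_, 848, 257, _, 323, 522, _, _, 752, _, _]

4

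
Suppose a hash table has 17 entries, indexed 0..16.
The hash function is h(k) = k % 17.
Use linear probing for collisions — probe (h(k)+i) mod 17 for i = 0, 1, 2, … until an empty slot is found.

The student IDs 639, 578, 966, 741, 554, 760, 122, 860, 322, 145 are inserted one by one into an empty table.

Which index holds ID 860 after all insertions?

Insert 639: h=10, slot 10 empty -> index 10.
Insert 578: h=0, slot 0 empty -> index 0.
Insert 966: h=14, slot 14 empty -> index 14.
Insert 741: h=10, slot 10 occupied -> index 11.
Insert 554: h=10, slots 10,11 occupied -> index 12.
Insert 760: h=12, slot 12 occupied -> index 13.
Insert 122: h=3, slot 3 empty -> index 3.
Insert 860: h=10, slots 10,11,12,13,14 occupied -> index 15.
Insert 322: h=16, slot 16 empty -> index 16.
Insert 145: h=9, slot 9 empty -> index 9.
Table: [578, ., ., 122, ., ., ., ., ., 145, 639, 741, 554, 760, 966, 860, 322]

15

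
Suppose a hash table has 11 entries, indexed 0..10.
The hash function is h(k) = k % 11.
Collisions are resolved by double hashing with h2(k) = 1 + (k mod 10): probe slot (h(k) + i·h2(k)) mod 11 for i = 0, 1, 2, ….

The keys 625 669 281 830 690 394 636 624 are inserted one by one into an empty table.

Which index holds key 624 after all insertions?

2

Insert 625: h=9, slot 9 empty => index 9.
Insert 669: h=9, h2=10, slot 9 occupied => index 8.
Insert 281: h=6, slot 6 empty => index 6.
Insert 830: h=5, slot 5 empty => index 5.
Insert 690: h=8, h2=1, slots 8,9 occupied => index 10.
Insert 394: h=9, h2=5, slot 9 occupied => index 3.
Insert 636: h=9, h2=7, slots 9,5 occupied => index 1.
Insert 624: h=8, h2=5, slot 8 occupied => index 2.
Table: [—, 636, 624, 394, —, 830, 281, —, 669, 625, 690]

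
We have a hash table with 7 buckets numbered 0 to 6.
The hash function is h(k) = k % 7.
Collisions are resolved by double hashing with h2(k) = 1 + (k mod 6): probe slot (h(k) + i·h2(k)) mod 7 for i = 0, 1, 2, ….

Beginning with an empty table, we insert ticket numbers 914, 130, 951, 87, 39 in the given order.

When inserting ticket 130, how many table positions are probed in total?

Insert 914: h=4, slot 4 empty -> index 4.
Insert 130: h=4, h2=5, slot 4 occupied -> index 2.
Insert 951: h=6, slot 6 empty -> index 6.
Insert 87: h=3, slot 3 empty -> index 3.
Insert 39: h=4, h2=4, slot 4 occupied -> index 1.
Table: [., 39, 130, 87, 914, ., 951]

2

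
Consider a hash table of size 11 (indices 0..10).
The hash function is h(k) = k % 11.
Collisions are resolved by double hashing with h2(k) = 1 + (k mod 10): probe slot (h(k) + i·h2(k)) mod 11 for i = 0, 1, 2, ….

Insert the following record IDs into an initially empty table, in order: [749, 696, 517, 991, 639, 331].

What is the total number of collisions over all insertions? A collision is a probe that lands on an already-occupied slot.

7

749: h=1 → slot 1
696: h=3 → slot 3
517: h=0 → slot 0
991: h=1, h2=2, probe 1,3,5 → slot 5
639: h=1, h2=10, probe 1,0,10 → slot 10
331: h=1, h2=2, probe 1,3,5,7 → slot 7
Table: [517, 749, —, 696, —, 991, —, 331, —, —, 639]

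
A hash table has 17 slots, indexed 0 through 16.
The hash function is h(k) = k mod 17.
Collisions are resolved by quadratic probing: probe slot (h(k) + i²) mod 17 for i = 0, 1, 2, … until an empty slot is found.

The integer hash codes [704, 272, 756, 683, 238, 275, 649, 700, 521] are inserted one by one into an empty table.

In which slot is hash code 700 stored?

704: h=7 → slot 7
272: h=0 → slot 0
756: h=8 → slot 8
683: h=3 → slot 3
238: h=0, probe 0,1 → slot 1
275: h=3, probe 3,4 → slot 4
649: h=3, probe 3,4,7,12 → slot 12
700: h=3, probe 3,4,7,12,2 → slot 2
521: h=11 → slot 11
Table: [272, 238, 700, 683, 275, -, -, 704, 756, -, -, 521, 649, -, -, -, -]

2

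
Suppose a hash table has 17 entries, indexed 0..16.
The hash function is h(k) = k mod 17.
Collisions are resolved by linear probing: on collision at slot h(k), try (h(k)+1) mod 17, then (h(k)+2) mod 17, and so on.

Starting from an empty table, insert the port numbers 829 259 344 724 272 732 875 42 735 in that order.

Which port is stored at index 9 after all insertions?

42

829 hashes to 13; slot 13 is free => place at 13.
259 hashes to 4; slot 4 is free => place at 4.
344 hashes to 4; 4 taken => place at 5.
724 hashes to 10; slot 10 is free => place at 10.
272 hashes to 0; slot 0 is free => place at 0.
732 hashes to 1; slot 1 is free => place at 1.
875 hashes to 8; slot 8 is free => place at 8.
42 hashes to 8; 8 taken => place at 9.
735 hashes to 4; 4,5 taken => place at 6.
Table: [272, 732, ∅, ∅, 259, 344, 735, ∅, 875, 42, 724, ∅, ∅, 829, ∅, ∅, ∅]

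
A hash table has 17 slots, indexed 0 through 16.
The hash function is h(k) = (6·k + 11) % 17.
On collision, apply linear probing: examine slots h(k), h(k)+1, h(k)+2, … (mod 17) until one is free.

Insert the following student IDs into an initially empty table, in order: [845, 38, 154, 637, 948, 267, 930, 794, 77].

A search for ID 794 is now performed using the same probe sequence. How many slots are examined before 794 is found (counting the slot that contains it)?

6

Insert 845: h=15, slot 15 empty => index 15.
Insert 38: h=1, slot 1 empty => index 1.
Insert 154: h=0, slot 0 empty => index 0.
Insert 637: h=8, slot 8 empty => index 8.
Insert 948: h=4, slot 4 empty => index 4.
Insert 267: h=15, slot 15 occupied => index 16.
Insert 930: h=15, slots 15,16,0,1 occupied => index 2.
Insert 794: h=15, slots 15,16,0,1,2 occupied => index 3.
Insert 77: h=14, slot 14 empty => index 14.
Table: [154, 38, 930, 794, 948, —, —, —, 637, —, —, —, —, —, 77, 845, 267]
Lookup 794: h=15, probe 15,16,0,1,2,3 → found at 3.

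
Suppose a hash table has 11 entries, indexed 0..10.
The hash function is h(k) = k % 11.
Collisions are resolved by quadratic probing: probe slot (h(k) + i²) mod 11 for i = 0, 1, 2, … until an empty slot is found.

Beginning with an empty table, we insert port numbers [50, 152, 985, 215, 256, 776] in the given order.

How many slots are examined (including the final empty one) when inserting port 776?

50 hashes to 6; slot 6 is free -> place at 6.
152 hashes to 9; slot 9 is free -> place at 9.
985 hashes to 6; 6 taken -> place at 7.
215 hashes to 6; 6,7 taken -> place at 10.
256 hashes to 3; slot 3 is free -> place at 3.
776 hashes to 6; 6,7,10 taken -> place at 4.
Table: [∅, ∅, ∅, 256, 776, ∅, 50, 985, ∅, 152, 215]

4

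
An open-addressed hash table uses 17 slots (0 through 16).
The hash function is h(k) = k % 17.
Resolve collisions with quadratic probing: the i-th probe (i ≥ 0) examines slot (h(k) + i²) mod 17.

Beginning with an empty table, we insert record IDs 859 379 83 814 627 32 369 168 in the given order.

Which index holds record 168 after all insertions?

859: h=9 => slot 9
379: h=5 => slot 5
83: h=15 => slot 15
814: h=15, probe 15,16 => slot 16
627: h=15, probe 15,16,2 => slot 2
32: h=15, probe 15,16,2,7 => slot 7
369: h=12 => slot 12
168: h=15, probe 15,16,2,7,14 => slot 14
Table: [—, —, 627, —, —, 379, —, 32, —, 859, —, —, 369, —, 168, 83, 814]

14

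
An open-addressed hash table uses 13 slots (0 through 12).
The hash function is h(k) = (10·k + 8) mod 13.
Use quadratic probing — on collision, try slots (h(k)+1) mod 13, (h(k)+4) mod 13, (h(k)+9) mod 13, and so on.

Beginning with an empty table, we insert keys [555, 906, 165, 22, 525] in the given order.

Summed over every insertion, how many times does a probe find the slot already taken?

6

555: h=7 -> slot 7
906: h=7, probe 7,8 -> slot 8
165: h=7, probe 7,8,11 -> slot 11
22: h=7, probe 7,8,11,3 -> slot 3
525: h=6 -> slot 6
Table: [∅, ∅, ∅, 22, ∅, ∅, 525, 555, 906, ∅, ∅, 165, ∅]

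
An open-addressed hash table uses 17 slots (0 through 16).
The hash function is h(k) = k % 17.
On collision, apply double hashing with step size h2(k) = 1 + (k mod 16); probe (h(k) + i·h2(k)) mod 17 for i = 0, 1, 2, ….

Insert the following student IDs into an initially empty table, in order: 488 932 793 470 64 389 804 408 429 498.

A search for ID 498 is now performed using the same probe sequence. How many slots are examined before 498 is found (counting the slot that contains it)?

488: h=12 → slot 12
932: h=14 → slot 14
793: h=11 → slot 11
470: h=11, h2=7, probe 11,1 → slot 1
64: h=13 → slot 13
389: h=15 → slot 15
804: h=5 → slot 5
408: h=0 → slot 0
429: h=4 → slot 4
498: h=5, h2=3, probe 5,8 → slot 8
Table: [408, 470, —, —, 429, 804, —, —, 498, —, —, 793, 488, 64, 932, 389, —]
Lookup 498: h=5, h2=3, probe 5,8 → found at 8.

2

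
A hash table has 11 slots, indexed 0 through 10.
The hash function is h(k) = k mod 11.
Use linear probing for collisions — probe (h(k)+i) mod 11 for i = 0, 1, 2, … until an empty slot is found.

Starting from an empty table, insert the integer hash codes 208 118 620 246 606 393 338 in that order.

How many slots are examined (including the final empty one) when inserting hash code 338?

Insert 208: h=10, slot 10 empty → index 10.
Insert 118: h=8, slot 8 empty → index 8.
Insert 620: h=4, slot 4 empty → index 4.
Insert 246: h=4, slot 4 occupied → index 5.
Insert 606: h=1, slot 1 empty → index 1.
Insert 393: h=8, slot 8 occupied → index 9.
Insert 338: h=8, slots 8,9,10 occupied → index 0.
Table: [338, 606, —, —, 620, 246, —, —, 118, 393, 208]

4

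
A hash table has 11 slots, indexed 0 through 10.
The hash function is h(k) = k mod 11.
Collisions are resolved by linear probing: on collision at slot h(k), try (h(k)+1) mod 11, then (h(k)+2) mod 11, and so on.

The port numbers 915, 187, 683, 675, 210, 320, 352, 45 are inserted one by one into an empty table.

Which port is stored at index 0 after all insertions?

915: h=2 -> slot 2
187: h=0 -> slot 0
683: h=1 -> slot 1
675: h=4 -> slot 4
210: h=1, probe 1,2,3 -> slot 3
320: h=1, probe 1,2,3,4,5 -> slot 5
352: h=0, probe 0,1,2,3,4,5,6 -> slot 6
45: h=1, probe 1,2,3,4,5,6,7 -> slot 7
Table: [187, 683, 915, 210, 675, 320, 352, 45, ∅, ∅, ∅]

187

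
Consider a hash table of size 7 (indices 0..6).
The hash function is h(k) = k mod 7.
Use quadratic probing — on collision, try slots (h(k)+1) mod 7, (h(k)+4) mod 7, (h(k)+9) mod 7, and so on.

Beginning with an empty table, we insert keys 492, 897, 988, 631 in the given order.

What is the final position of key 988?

5

492: h=2 -> slot 2
897: h=1 -> slot 1
988: h=1, probe 1,2,5 -> slot 5
631: h=1, probe 1,2,5,3 -> slot 3
Table: [., 897, 492, 631, ., 988, .]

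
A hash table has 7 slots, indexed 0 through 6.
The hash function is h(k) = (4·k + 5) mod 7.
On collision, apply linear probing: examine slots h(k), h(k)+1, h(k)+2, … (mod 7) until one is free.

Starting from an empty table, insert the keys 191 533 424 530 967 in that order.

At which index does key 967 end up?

3

Insert 191: h=6, slot 6 empty => index 6.
Insert 533: h=2, slot 2 empty => index 2.
Insert 424: h=0, slot 0 empty => index 0.
Insert 530: h=4, slot 4 empty => index 4.
Insert 967: h=2, slot 2 occupied => index 3.
Table: [424, ., 533, 967, 530, ., 191]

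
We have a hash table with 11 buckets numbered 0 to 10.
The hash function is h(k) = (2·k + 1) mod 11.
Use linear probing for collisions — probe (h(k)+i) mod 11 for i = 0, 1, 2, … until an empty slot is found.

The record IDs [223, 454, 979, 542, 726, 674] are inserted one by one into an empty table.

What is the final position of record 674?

10

Insert 223: h=7, slot 7 empty → index 7.
Insert 454: h=7, slot 7 occupied → index 8.
Insert 979: h=1, slot 1 empty → index 1.
Insert 542: h=7, slots 7,8 occupied → index 9.
Insert 726: h=1, slot 1 occupied → index 2.
Insert 674: h=7, slots 7,8,9 occupied → index 10.
Table: [∅, 979, 726, ∅, ∅, ∅, ∅, 223, 454, 542, 674]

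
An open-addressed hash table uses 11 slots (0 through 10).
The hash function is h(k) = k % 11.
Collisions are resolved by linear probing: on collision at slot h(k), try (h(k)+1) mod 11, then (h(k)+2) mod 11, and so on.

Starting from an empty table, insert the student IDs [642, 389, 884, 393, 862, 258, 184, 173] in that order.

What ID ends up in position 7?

642 hashes to 4; slot 4 is free => place at 4.
389 hashes to 4; 4 taken => place at 5.
884 hashes to 4; 4,5 taken => place at 6.
393 hashes to 8; slot 8 is free => place at 8.
862 hashes to 4; 4,5,6 taken => place at 7.
258 hashes to 5; 5,6,7,8 taken => place at 9.
184 hashes to 8; 8,9 taken => place at 10.
173 hashes to 8; 8,9,10 taken => place at 0.
Table: [173, —, —, —, 642, 389, 884, 862, 393, 258, 184]

862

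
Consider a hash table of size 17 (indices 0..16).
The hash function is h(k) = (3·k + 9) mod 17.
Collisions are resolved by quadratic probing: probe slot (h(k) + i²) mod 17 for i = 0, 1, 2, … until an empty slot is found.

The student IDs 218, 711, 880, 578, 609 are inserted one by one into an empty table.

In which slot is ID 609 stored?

4

218 hashes to 0; slot 0 is free -> place at 0.
711 hashes to 0; 0 taken -> place at 1.
880 hashes to 14; slot 14 is free -> place at 14.
578 hashes to 9; slot 9 is free -> place at 9.
609 hashes to 0; 0,1 taken -> place at 4.
Table: [218, 711, ∅, ∅, 609, ∅, ∅, ∅, ∅, 578, ∅, ∅, ∅, ∅, 880, ∅, ∅]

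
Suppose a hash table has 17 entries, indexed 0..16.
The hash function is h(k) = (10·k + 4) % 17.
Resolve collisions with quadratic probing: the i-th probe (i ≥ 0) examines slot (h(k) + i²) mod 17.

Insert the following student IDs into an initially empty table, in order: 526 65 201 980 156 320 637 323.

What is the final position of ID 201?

Insert 526: h=11, slot 11 empty => index 11.
Insert 65: h=8, slot 8 empty => index 8.
Insert 201: h=8, slot 8 occupied => index 9.
Insert 980: h=12, slot 12 empty => index 12.
Insert 156: h=0, slot 0 empty => index 0.
Insert 320: h=8, slots 8,9,12,0 occupied => index 7.
Insert 637: h=16, slot 16 empty => index 16.
Insert 323: h=4, slot 4 empty => index 4.
Table: [156, —, —, —, 323, —, —, 320, 65, 201, —, 526, 980, —, —, —, 637]

9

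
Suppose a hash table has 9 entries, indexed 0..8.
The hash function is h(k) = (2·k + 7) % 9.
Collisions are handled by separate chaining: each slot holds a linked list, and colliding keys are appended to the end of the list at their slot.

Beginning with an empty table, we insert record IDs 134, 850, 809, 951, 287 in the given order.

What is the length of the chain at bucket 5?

Insert 134: h=5, bucket 5 empty -> new chain.
Insert 850: h=6, bucket 6 empty -> new chain.
Insert 809: h=5, bucket 5 nonempty -> append to chain.
Insert 951: h=1, bucket 1 empty -> new chain.
Insert 287: h=5, bucket 5 nonempty -> append to chain.
Final buckets:
0: _
1: 951
2: _
3: _
4: _
5: 134 -> 809 -> 287
6: 850
7: _
8: _

3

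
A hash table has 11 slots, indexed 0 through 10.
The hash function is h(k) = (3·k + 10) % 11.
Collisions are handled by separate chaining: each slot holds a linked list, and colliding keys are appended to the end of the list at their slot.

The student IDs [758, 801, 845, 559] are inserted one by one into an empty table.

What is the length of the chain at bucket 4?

3

Insert 758: h=7, bucket 7 empty → new chain.
Insert 801: h=4, bucket 4 empty → new chain.
Insert 845: h=4, bucket 4 nonempty → append to chain.
Insert 559: h=4, bucket 4 nonempty → append to chain.
Final buckets:
0: _
1: _
2: _
3: _
4: 801 -> 845 -> 559
5: _
6: _
7: 758
8: _
9: _
10: _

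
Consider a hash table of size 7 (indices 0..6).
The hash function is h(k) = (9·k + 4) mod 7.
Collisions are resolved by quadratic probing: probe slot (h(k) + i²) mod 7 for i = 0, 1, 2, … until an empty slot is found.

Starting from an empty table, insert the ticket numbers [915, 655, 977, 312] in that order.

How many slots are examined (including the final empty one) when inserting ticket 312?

3

Insert 915: h=0, slot 0 empty → index 0.
Insert 655: h=5, slot 5 empty → index 5.
Insert 977: h=5, slot 5 occupied → index 6.
Insert 312: h=5, slots 5,6 occupied → index 2.
Table: [915, ., 312, ., ., 655, 977]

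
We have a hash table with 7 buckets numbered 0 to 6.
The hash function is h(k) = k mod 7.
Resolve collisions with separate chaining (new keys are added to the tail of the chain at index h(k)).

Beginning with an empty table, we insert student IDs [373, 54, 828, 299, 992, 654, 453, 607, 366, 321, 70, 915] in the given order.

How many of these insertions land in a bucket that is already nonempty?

Insert 373: h=2, bucket 2 empty → new chain.
Insert 54: h=5, bucket 5 empty → new chain.
Insert 828: h=2, bucket 2 nonempty → append to chain.
Insert 299: h=5, bucket 5 nonempty → append to chain.
Insert 992: h=5, bucket 5 nonempty → append to chain.
Insert 654: h=3, bucket 3 empty → new chain.
Insert 453: h=5, bucket 5 nonempty → append to chain.
Insert 607: h=5, bucket 5 nonempty → append to chain.
Insert 366: h=2, bucket 2 nonempty → append to chain.
Insert 321: h=6, bucket 6 empty → new chain.
Insert 70: h=0, bucket 0 empty → new chain.
Insert 915: h=5, bucket 5 nonempty → append to chain.
Final buckets:
0: 70
1: -
2: 373 -> 828 -> 366
3: 654
4: -
5: 54 -> 299 -> 992 -> 453 -> 607 -> 915
6: 321

7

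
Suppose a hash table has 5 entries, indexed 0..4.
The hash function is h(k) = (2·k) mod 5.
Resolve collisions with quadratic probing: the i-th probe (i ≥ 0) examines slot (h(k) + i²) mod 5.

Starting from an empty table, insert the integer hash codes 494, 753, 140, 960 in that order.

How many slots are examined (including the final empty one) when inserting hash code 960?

494: h=3 => slot 3
753: h=1 => slot 1
140: h=0 => slot 0
960: h=0, probe 0,1,4 => slot 4
Table: [140, 753, —, 494, 960]

3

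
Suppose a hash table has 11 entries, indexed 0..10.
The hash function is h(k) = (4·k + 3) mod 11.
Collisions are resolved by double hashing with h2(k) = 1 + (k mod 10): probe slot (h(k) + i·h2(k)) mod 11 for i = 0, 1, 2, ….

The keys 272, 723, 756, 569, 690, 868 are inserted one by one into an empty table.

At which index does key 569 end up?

272: h=2 -> slot 2
723: h=2, h2=4, probe 2,6 -> slot 6
756: h=2, h2=7, probe 2,9 -> slot 9
569: h=2, h2=10, probe 2,1 -> slot 1
690: h=2, h2=1, probe 2,3 -> slot 3
868: h=10 -> slot 10
Table: [—, 569, 272, 690, —, —, 723, —, —, 756, 868]

1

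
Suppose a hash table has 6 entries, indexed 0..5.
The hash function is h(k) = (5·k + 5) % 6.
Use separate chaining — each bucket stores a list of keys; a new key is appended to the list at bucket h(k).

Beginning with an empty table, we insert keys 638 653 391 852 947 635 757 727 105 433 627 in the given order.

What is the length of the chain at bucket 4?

Insert 638: h=3, bucket 3 empty → new chain.
Insert 653: h=0, bucket 0 empty → new chain.
Insert 391: h=4, bucket 4 empty → new chain.
Insert 852: h=5, bucket 5 empty → new chain.
Insert 947: h=0, bucket 0 nonempty → append to chain.
Insert 635: h=0, bucket 0 nonempty → append to chain.
Insert 757: h=4, bucket 4 nonempty → append to chain.
Insert 727: h=4, bucket 4 nonempty → append to chain.
Insert 105: h=2, bucket 2 empty → new chain.
Insert 433: h=4, bucket 4 nonempty → append to chain.
Insert 627: h=2, bucket 2 nonempty → append to chain.
Final buckets:
0: 653 -> 947 -> 635
1: -
2: 105 -> 627
3: 638
4: 391 -> 757 -> 727 -> 433
5: 852

4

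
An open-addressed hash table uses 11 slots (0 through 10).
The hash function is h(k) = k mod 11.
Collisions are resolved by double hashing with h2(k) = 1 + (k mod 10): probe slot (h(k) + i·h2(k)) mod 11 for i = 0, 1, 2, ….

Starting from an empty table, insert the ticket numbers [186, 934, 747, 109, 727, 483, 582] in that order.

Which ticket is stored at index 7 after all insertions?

186: h=10 → slot 10
934: h=10, h2=5, probe 10,4 → slot 4
747: h=10, h2=8, probe 10,7 → slot 7
109: h=10, h2=10, probe 10,9 → slot 9
727: h=1 → slot 1
483: h=10, h2=4, probe 10,3 → slot 3
582: h=10, h2=3, probe 10,2 → slot 2
Table: [-, 727, 582, 483, 934, -, -, 747, -, 109, 186]

747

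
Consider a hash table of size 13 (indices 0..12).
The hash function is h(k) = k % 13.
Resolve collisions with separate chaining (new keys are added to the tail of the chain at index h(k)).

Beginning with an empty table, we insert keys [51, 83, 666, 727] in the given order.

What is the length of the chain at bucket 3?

Insert 51: h=12, bucket 12 empty -> new chain.
Insert 83: h=5, bucket 5 empty -> new chain.
Insert 666: h=3, bucket 3 empty -> new chain.
Insert 727: h=12, bucket 12 nonempty -> append to chain.
Final buckets:
0: —
1: —
2: —
3: 666
4: —
5: 83
6: —
7: —
8: —
9: —
10: —
11: —
12: 51 -> 727

1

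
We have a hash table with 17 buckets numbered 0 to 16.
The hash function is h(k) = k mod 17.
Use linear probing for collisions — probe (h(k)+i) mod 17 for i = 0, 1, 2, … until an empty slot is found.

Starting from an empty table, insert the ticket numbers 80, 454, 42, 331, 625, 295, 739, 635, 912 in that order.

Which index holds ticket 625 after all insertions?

14

80: h=12 => slot 12
454: h=12, probe 12,13 => slot 13
42: h=8 => slot 8
331: h=8, probe 8,9 => slot 9
625: h=13, probe 13,14 => slot 14
295: h=6 => slot 6
739: h=8, probe 8,9,10 => slot 10
635: h=6, probe 6,7 => slot 7
912: h=11 => slot 11
Table: [—, —, —, —, —, —, 295, 635, 42, 331, 739, 912, 80, 454, 625, —, —]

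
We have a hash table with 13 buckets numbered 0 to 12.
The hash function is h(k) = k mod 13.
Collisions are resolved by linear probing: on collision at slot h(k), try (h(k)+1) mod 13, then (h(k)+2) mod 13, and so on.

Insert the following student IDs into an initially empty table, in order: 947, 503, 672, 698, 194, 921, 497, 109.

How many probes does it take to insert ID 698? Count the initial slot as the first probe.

4

947 hashes to 11; slot 11 is free => place at 11.
503 hashes to 9; slot 9 is free => place at 9.
672 hashes to 9; 9 taken => place at 10.
698 hashes to 9; 9,10,11 taken => place at 12.
194 hashes to 12; 12 taken => place at 0.
921 hashes to 11; 11,12,0 taken => place at 1.
497 hashes to 3; slot 3 is free => place at 3.
109 hashes to 5; slot 5 is free => place at 5.
Table: [194, 921, —, 497, —, 109, —, —, —, 503, 672, 947, 698]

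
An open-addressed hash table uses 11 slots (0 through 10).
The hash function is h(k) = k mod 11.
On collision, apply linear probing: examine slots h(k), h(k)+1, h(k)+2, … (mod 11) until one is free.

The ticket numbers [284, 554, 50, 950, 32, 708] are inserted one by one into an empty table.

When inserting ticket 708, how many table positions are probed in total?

4

Insert 284: h=9, slot 9 empty => index 9.
Insert 554: h=4, slot 4 empty => index 4.
Insert 50: h=6, slot 6 empty => index 6.
Insert 950: h=4, slot 4 occupied => index 5.
Insert 32: h=10, slot 10 empty => index 10.
Insert 708: h=4, slots 4,5,6 occupied => index 7.
Table: [—, —, —, —, 554, 950, 50, 708, —, 284, 32]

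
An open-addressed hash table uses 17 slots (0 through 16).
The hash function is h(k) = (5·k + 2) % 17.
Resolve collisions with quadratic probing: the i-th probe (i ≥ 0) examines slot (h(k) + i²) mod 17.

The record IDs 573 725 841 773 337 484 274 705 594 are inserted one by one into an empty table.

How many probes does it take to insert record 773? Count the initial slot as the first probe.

2

573 hashes to 11; slot 11 is free → place at 11.
725 hashes to 6; slot 6 is free → place at 6.
841 hashes to 8; slot 8 is free → place at 8.
773 hashes to 8; 8 taken → place at 9.
337 hashes to 4; slot 4 is free → place at 4.
484 hashes to 8; 8,9 taken → place at 12.
274 hashes to 12; 12 taken → place at 13.
705 hashes to 8; 8,9,12 taken → place at 0.
594 hashes to 14; slot 14 is free → place at 14.
Table: [705, ., ., ., 337, ., 725, ., 841, 773, ., 573, 484, 274, 594, ., .]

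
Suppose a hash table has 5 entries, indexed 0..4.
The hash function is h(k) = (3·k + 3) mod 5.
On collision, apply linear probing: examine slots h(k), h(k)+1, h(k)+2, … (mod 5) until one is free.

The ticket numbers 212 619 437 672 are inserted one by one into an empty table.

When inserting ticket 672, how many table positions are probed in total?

212 hashes to 4; slot 4 is free -> place at 4.
619 hashes to 0; slot 0 is free -> place at 0.
437 hashes to 4; 4,0 taken -> place at 1.
672 hashes to 4; 4,0,1 taken -> place at 2.
Table: [619, 437, 672, -, 212]

4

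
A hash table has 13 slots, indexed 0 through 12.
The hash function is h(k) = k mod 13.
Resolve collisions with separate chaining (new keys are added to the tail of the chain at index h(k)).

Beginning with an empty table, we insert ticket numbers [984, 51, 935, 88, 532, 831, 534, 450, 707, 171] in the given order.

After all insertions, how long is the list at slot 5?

984 -> bucket 9
51 -> bucket 12
935 -> bucket 12 (collision)
88 -> bucket 10
532 -> bucket 12 (collision)
831 -> bucket 12 (collision)
534 -> bucket 1
450 -> bucket 8
707 -> bucket 5
171 -> bucket 2
Final buckets:
0: —
1: 534
2: 171
3: —
4: —
5: 707
6: —
7: —
8: 450
9: 984
10: 88
11: —
12: 51 -> 935 -> 532 -> 831

1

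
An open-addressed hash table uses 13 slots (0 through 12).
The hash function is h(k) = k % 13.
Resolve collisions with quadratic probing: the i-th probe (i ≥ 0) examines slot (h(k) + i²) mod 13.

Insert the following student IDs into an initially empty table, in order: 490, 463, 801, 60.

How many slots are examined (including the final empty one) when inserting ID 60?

4

Insert 490: h=9, slot 9 empty -> index 9.
Insert 463: h=8, slot 8 empty -> index 8.
Insert 801: h=8, slots 8,9 occupied -> index 12.
Insert 60: h=8, slots 8,9,12 occupied -> index 4.
Table: [_, _, _, _, 60, _, _, _, 463, 490, _, _, 801]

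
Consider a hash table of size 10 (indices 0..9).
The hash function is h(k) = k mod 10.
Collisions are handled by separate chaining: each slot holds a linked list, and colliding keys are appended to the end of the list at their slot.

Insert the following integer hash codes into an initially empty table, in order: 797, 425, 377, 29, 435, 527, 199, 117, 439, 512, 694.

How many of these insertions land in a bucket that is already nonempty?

6

Insert 797: h=7, bucket 7 empty -> new chain.
Insert 425: h=5, bucket 5 empty -> new chain.
Insert 377: h=7, bucket 7 nonempty -> append to chain.
Insert 29: h=9, bucket 9 empty -> new chain.
Insert 435: h=5, bucket 5 nonempty -> append to chain.
Insert 527: h=7, bucket 7 nonempty -> append to chain.
Insert 199: h=9, bucket 9 nonempty -> append to chain.
Insert 117: h=7, bucket 7 nonempty -> append to chain.
Insert 439: h=9, bucket 9 nonempty -> append to chain.
Insert 512: h=2, bucket 2 empty -> new chain.
Insert 694: h=4, bucket 4 empty -> new chain.
Final buckets:
0: _
1: _
2: 512
3: _
4: 694
5: 425 -> 435
6: _
7: 797 -> 377 -> 527 -> 117
8: _
9: 29 -> 199 -> 439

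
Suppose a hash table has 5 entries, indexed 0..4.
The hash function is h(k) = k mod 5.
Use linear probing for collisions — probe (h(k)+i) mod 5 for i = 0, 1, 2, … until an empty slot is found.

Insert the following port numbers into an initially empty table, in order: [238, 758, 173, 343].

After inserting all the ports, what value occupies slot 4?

238: h=3 => slot 3
758: h=3, probe 3,4 => slot 4
173: h=3, probe 3,4,0 => slot 0
343: h=3, probe 3,4,0,1 => slot 1
Table: [173, 343, —, 238, 758]

758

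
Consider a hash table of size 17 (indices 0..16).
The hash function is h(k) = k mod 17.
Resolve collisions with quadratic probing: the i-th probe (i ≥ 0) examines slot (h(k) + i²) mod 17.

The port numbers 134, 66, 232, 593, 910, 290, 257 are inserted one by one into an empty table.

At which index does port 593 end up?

134: h=15 → slot 15
66: h=15, probe 15,16 → slot 16
232: h=11 → slot 11
593: h=15, probe 15,16,2 → slot 2
910: h=9 → slot 9
290: h=1 → slot 1
257: h=2, probe 2,3 → slot 3
Table: [-, 290, 593, 257, -, -, -, -, -, 910, -, 232, -, -, -, 134, 66]

2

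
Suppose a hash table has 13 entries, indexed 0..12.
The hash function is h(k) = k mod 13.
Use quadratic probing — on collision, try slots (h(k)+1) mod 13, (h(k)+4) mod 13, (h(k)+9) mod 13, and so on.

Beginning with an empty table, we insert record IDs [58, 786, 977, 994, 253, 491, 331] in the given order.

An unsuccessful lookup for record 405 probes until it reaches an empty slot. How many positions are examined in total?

58 hashes to 6; slot 6 is free => place at 6.
786 hashes to 6; 6 taken => place at 7.
977 hashes to 2; slot 2 is free => place at 2.
994 hashes to 6; 6,7 taken => place at 10.
253 hashes to 6; 6,7,10,2 taken => place at 9.
491 hashes to 10; 10 taken => place at 11.
331 hashes to 6; 6,7,10,2,9 taken => place at 5.
Table: [_, _, 977, _, _, 331, 58, 786, _, 253, 994, 491, _]
Lookup 405: h=2, probe 2,3 → slot 3 empty, not found.

2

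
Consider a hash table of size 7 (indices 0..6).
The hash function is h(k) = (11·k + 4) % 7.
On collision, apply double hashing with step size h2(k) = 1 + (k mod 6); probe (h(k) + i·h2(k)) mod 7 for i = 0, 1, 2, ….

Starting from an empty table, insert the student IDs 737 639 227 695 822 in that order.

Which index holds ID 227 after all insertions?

737: h=5 -> slot 5
639: h=5, h2=4, probe 5,2 -> slot 2
227: h=2, h2=6, probe 2,1 -> slot 1
695: h=5, h2=6, probe 5,4 -> slot 4
822: h=2, h2=1, probe 2,3 -> slot 3
Table: [—, 227, 639, 822, 695, 737, —]

1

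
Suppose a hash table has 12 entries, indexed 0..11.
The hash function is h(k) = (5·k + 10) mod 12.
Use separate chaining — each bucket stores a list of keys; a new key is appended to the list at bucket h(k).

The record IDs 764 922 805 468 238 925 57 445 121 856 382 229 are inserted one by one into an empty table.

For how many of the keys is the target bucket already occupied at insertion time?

6

Insert 764: h=2, bucket 2 empty -> new chain.
Insert 922: h=0, bucket 0 empty -> new chain.
Insert 805: h=3, bucket 3 empty -> new chain.
Insert 468: h=10, bucket 10 empty -> new chain.
Insert 238: h=0, bucket 0 nonempty -> append to chain.
Insert 925: h=3, bucket 3 nonempty -> append to chain.
Insert 57: h=7, bucket 7 empty -> new chain.
Insert 445: h=3, bucket 3 nonempty -> append to chain.
Insert 121: h=3, bucket 3 nonempty -> append to chain.
Insert 856: h=6, bucket 6 empty -> new chain.
Insert 382: h=0, bucket 0 nonempty -> append to chain.
Insert 229: h=3, bucket 3 nonempty -> append to chain.
Final buckets:
0: 922 -> 238 -> 382
1: _
2: 764
3: 805 -> 925 -> 445 -> 121 -> 229
4: _
5: _
6: 856
7: 57
8: _
9: _
10: 468
11: _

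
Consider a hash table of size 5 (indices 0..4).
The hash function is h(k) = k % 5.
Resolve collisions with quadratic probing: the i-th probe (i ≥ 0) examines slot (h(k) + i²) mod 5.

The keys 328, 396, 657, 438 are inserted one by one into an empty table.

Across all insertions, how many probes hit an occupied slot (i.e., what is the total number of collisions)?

1

Insert 328: h=3, slot 3 empty -> index 3.
Insert 396: h=1, slot 1 empty -> index 1.
Insert 657: h=2, slot 2 empty -> index 2.
Insert 438: h=3, slot 3 occupied -> index 4.
Table: [-, 396, 657, 328, 438]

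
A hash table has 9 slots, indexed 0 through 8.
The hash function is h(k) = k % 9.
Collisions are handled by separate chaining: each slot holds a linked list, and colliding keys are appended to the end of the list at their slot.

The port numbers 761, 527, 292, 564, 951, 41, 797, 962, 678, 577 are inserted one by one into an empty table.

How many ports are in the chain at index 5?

4

Insert 761: h=5, bucket 5 empty → new chain.
Insert 527: h=5, bucket 5 nonempty → append to chain.
Insert 292: h=4, bucket 4 empty → new chain.
Insert 564: h=6, bucket 6 empty → new chain.
Insert 951: h=6, bucket 6 nonempty → append to chain.
Insert 41: h=5, bucket 5 nonempty → append to chain.
Insert 797: h=5, bucket 5 nonempty → append to chain.
Insert 962: h=8, bucket 8 empty → new chain.
Insert 678: h=3, bucket 3 empty → new chain.
Insert 577: h=1, bucket 1 empty → new chain.
Final buckets:
0: .
1: 577
2: .
3: 678
4: 292
5: 761 -> 527 -> 41 -> 797
6: 564 -> 951
7: .
8: 962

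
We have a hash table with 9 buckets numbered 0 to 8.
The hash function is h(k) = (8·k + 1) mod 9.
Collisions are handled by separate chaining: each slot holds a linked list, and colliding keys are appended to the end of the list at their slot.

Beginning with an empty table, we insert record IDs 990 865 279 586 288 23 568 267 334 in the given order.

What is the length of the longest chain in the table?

4

990 → bucket 1
865 → bucket 0
279 → bucket 1 (collision)
586 → bucket 0 (collision)
288 → bucket 1 (collision)
23 → bucket 5
568 → bucket 0 (collision)
267 → bucket 4
334 → bucket 0 (collision)
Final buckets:
0: 865 -> 586 -> 568 -> 334
1: 990 -> 279 -> 288
2: _
3: _
4: 267
5: 23
6: _
7: _
8: _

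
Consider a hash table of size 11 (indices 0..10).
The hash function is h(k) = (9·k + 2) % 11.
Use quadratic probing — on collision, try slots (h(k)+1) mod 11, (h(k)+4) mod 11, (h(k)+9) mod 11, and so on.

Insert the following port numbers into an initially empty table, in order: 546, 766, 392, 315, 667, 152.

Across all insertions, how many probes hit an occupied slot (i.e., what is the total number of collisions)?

546: h=10 => slot 10
766: h=10, probe 10,0 => slot 0
392: h=10, probe 10,0,3 => slot 3
315: h=10, probe 10,0,3,8 => slot 8
667: h=10, probe 10,0,3,8,4 => slot 4
152: h=6 => slot 6
Table: [766, -, -, 392, 667, -, 152, -, 315, -, 546]

10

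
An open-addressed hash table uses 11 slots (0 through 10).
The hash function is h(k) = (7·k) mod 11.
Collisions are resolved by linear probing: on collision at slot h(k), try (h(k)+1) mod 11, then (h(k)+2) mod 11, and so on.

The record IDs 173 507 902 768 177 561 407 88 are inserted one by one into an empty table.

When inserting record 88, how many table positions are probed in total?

5

173 hashes to 1; slot 1 is free → place at 1.
507 hashes to 7; slot 7 is free → place at 7.
902 hashes to 0; slot 0 is free → place at 0.
768 hashes to 8; slot 8 is free → place at 8.
177 hashes to 7; 7,8 taken → place at 9.
561 hashes to 0; 0,1 taken → place at 2.
407 hashes to 0; 0,1,2 taken → place at 3.
88 hashes to 0; 0,1,2,3 taken → place at 4.
Table: [902, 173, 561, 407, 88, ., ., 507, 768, 177, .]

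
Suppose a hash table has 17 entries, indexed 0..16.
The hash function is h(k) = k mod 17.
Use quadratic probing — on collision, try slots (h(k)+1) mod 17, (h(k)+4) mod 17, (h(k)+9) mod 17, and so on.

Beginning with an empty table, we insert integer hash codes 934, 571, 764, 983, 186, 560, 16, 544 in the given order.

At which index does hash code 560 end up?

934: h=16 -> slot 16
571: h=10 -> slot 10
764: h=16, probe 16,0 -> slot 0
983: h=14 -> slot 14
186: h=16, probe 16,0,3 -> slot 3
560: h=16, probe 16,0,3,8 -> slot 8
16: h=16, probe 16,0,3,8,15 -> slot 15
544: h=0, probe 0,1 -> slot 1
Table: [764, 544, ., 186, ., ., ., ., 560, ., 571, ., ., ., 983, 16, 934]

8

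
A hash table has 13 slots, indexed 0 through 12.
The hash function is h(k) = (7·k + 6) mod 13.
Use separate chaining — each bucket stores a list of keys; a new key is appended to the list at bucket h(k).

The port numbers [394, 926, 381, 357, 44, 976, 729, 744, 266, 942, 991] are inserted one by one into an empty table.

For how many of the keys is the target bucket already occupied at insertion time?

6

394 -> bucket 8
926 -> bucket 1
381 -> bucket 8 (collision)
357 -> bucket 9
44 -> bucket 2
976 -> bucket 0
729 -> bucket 0 (collision)
744 -> bucket 1 (collision)
266 -> bucket 9 (collision)
942 -> bucket 9 (collision)
991 -> bucket 1 (collision)
Final buckets:
0: 976 -> 729
1: 926 -> 744 -> 991
2: 44
3: —
4: —
5: —
6: —
7: —
8: 394 -> 381
9: 357 -> 266 -> 942
10: —
11: —
12: —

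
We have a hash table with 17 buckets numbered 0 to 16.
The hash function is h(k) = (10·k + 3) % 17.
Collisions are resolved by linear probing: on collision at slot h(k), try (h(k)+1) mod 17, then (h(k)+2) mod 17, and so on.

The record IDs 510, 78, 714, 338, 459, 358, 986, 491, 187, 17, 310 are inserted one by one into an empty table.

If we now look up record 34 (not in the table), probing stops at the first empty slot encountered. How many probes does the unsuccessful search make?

8

510: h=3 -> slot 3
78: h=1 -> slot 1
714: h=3, probe 3,4 -> slot 4
338: h=0 -> slot 0
459: h=3, probe 3,4,5 -> slot 5
358: h=13 -> slot 13
986: h=3, probe 3,4,5,6 -> slot 6
491: h=0, probe 0,1,2 -> slot 2
187: h=3, probe 3,4,5,6,7 -> slot 7
17: h=3, probe 3,4,5,6,7,8 -> slot 8
310: h=9 -> slot 9
Table: [338, 78, 491, 510, 714, 459, 986, 187, 17, 310, —, —, —, 358, —, —, —]
Lookup 34: h=3, probe 3,4,5,6,7,8,9,10 → slot 10 empty, not found.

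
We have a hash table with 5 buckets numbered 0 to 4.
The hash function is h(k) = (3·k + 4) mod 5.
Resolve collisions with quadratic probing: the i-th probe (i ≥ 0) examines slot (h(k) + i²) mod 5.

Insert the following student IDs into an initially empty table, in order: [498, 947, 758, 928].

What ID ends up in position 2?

Insert 498: h=3, slot 3 empty -> index 3.
Insert 947: h=0, slot 0 empty -> index 0.
Insert 758: h=3, slot 3 occupied -> index 4.
Insert 928: h=3, slots 3,4 occupied -> index 2.
Table: [947, _, 928, 498, 758]

928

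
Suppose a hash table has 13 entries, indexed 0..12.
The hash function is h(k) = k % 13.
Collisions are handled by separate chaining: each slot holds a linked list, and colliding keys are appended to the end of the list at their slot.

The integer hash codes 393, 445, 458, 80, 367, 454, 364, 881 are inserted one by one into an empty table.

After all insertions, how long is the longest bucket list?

Insert 393: h=3, bucket 3 empty → new chain.
Insert 445: h=3, bucket 3 nonempty → append to chain.
Insert 458: h=3, bucket 3 nonempty → append to chain.
Insert 80: h=2, bucket 2 empty → new chain.
Insert 367: h=3, bucket 3 nonempty → append to chain.
Insert 454: h=12, bucket 12 empty → new chain.
Insert 364: h=0, bucket 0 empty → new chain.
Insert 881: h=10, bucket 10 empty → new chain.
Final buckets:
0: 364
1: ∅
2: 80
3: 393 -> 445 -> 458 -> 367
4: ∅
5: ∅
6: ∅
7: ∅
8: ∅
9: ∅
10: 881
11: ∅
12: 454

4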